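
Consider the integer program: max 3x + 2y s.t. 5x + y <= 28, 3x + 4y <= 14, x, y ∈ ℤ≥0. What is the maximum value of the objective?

Relaxing integrality, the LP optimum is 14.00 at (x,y) = (4.67, 0), which is not an integer point.
(x,y)=(4,0): 5·4+1·0=20≤28, 3·4+4·0=12≤14, objective 12.
(x,y)=(3,1): 5·3+1·1=16≤28, 3·3+4·1=13≤14, objective 11.
(x,y)=(3,0): 5·3+1·0=15≤28, 3·3+4·0=9≤14, objective 9.
The best lattice point is (4,0), giving 12.

12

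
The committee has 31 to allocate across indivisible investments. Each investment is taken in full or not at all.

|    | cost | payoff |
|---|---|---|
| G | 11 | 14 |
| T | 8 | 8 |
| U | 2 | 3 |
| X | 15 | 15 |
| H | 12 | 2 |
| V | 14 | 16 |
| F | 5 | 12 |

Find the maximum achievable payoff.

42

Allowing fractional choices, the relaxed optimum would be about 43.9, but investments are indivisible.
G + V + F: cost 11 + 14 + 5 = 30 ≤ 31, payoff 14 + 16 + 12 = 42.
G + X + F: cost 11 + 15 + 5 = 31 ≤ 31, payoff 14 + 15 + 12 = 41.
T + U + V + F: cost 8 + 2 + 14 + 5 = 29 ≤ 31, payoff 8 + 3 + 16 + 12 = 39.
Best is G, V, and F with total payoff 42.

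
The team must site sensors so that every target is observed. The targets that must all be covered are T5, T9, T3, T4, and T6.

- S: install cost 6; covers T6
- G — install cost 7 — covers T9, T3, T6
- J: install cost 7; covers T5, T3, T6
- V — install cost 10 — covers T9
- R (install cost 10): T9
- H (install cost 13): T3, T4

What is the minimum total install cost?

27

Choose G, J, and H: together they cover T5, T9, T3, T4, T6 — every target.
Total install cost: 7 + 7 + 13 = 27.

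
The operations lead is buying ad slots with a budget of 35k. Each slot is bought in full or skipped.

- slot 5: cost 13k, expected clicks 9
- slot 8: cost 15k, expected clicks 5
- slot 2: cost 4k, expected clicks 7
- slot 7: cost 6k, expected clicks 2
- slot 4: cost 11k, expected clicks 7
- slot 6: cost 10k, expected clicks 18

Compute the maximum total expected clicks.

36

This is an integer program with binary decision variables.
Allowing fractional choices, the relaxed optimum would be about 39.1, but ad slots are indivisible.
slot 5 + slot 2 + slot 6: cost 13 + 4 + 10 = 27 ≤ 35, expected clicks 9 + 7 + 18 = 34.
slot 2 + slot 7 + slot 4 + slot 6: cost 4 + 6 + 11 + 10 = 31 ≤ 35, expected clicks 7 + 2 + 7 + 18 = 34.
slot 5 + slot 2 + slot 7 + slot 6: cost 13 + 4 + 6 + 10 = 33 ≤ 35, expected clicks 9 + 7 + 2 + 18 = 36.
Best is slot 5, slot 2, slot 7, and slot 6 with total expected clicks 36.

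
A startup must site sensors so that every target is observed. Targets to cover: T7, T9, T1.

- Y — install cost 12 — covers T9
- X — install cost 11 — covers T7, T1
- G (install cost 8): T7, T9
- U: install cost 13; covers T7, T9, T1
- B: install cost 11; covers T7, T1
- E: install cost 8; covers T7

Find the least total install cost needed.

The greedy cost-per-new-target heuristic would pick G and X for 19, but a cheaper cover exists.
U alone covers T7, T9, T1 — every target.
Total install cost: 13.
No cover costs less than 13.

13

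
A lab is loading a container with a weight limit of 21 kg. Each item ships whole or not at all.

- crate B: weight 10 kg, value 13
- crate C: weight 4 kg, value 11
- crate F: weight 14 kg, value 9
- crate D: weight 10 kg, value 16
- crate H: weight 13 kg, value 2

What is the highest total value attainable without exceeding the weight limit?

29

Allowing fractional choices, the relaxed optimum would be about 36.1, but items are indivisible.
crate B + crate D: weight 10 + 10 = 20 ≤ 21, value 13 + 16 = 29.
crate C + crate D: weight 4 + 10 = 14 ≤ 21, value 11 + 16 = 27.
crate B + crate C: weight 10 + 4 = 14 ≤ 21, value 13 + 11 = 24.
Best is crate B and crate D with total value 29.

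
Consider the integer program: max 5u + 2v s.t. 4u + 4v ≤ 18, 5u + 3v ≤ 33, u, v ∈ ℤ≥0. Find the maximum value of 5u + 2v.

Relaxing integrality, the LP optimum is 22.50 at (u,v) = (4.5, 0), which is not an integer point.
(u,v)=(4,0): 4·4+4·0=16≤18, 5·4+3·0=20≤33, objective 20.
(u,v)=(3,1): 4·3+4·1=16≤18, 5·3+3·1=18≤33, objective 17.
(u,v)=(3,0): 4·3+4·0=12≤18, 5·3+3·0=15≤33, objective 15.
Maximum is 20 at (u,v)=(4,0).

20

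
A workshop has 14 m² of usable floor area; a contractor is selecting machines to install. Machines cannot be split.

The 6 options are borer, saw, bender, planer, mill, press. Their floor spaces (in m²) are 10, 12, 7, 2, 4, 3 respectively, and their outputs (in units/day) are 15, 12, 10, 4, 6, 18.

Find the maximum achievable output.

34

Treat it as a binary knapsack problem.
borer + press: floor space 10 + 3 = 13 ≤ 14, output 15 + 18 = 33.
bender + mill + press: floor space 7 + 4 + 3 = 14 ≤ 14, output 10 + 6 + 18 = 34.
Best is bender, mill, and press with total output 34.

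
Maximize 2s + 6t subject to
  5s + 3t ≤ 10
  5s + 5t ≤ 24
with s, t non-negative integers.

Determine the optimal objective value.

The continuous relaxation peaks at (0, 3.33) with value 20.00; rounding to a feasible lattice point costs some objective.
(s,t)=(0,3): 5·0+3·3=9≤10, 5·0+5·3=15≤24, objective 18.
(s,t)=(0,2): 5·0+3·2=6≤10, 5·0+5·2=10≤24, objective 12.
Maximum is 18 at (s,t)=(0,3).

18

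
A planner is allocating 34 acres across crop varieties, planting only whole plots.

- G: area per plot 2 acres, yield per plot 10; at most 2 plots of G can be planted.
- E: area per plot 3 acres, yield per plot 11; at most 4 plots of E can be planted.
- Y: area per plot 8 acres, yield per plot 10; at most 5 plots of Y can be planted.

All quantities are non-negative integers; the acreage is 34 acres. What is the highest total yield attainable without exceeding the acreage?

84

1×G, 4×E, and 2×Y: area 30 ≤ 34, yield 1·10 + 4·11 + 2·10 = 74.
2×G, 4×E, and 2×Y: area 32 ≤ 34, yield 2·10 + 4·11 + 2·10 = 84.
Best is 84.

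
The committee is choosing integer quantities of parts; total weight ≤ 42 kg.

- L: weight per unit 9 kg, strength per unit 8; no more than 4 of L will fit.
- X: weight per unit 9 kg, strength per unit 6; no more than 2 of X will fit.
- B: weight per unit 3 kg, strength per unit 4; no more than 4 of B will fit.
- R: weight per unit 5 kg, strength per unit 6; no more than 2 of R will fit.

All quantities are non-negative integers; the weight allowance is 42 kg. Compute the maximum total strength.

B has the best ratio (4/3); taking only B gives at most 4×4 = 16 (stopped by the supply cap of 4).
Mixing does better — 2×L, 4×B, and 2×R: weight 40 ≤ 42, strength 2·8 + 4·4 + 2·6 = 44.

44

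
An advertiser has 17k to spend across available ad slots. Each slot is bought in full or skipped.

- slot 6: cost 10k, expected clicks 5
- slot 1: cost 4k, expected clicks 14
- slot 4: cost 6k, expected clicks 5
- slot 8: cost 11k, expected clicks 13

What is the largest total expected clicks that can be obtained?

27

This is an integer program with binary decision variables.
Take slot 1 and slot 8: cost 4 + 11 = 15 ≤ 17, expected clicks 14 + 13 = 27.
No other feasible combination does better.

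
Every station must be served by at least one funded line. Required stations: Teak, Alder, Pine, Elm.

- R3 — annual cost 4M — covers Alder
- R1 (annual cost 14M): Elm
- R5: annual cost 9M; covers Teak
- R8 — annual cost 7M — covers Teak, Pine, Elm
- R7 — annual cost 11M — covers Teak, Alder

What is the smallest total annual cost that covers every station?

11

This is a weighted set-cover instance.
Choose R3 and R8: together they cover Teak, Alder, Pine, Elm — every station.
Total annual cost: 4 + 7 = 11.
No cover costs less than 11.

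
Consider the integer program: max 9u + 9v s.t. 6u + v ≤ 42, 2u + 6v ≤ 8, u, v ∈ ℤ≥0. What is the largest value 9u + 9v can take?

36

(u,v)=(4,0): 6·4+1·0=24≤42, 2·4+6·0=8≤8, objective 36.
(u,v)=(3,0): 6·3+1·0=18≤42, 2·3+6·0=6≤8, objective 27.
The best lattice point is (4,0), giving 36.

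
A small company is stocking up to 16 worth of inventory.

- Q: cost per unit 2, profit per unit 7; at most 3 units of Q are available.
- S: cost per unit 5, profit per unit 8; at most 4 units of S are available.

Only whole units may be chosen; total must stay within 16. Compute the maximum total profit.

37

This is a bounded integer knapsack.
2×Q and 2×S: cost 14 ≤ 16, profit 2·7 + 2·8 = 30.
3×Q and 2×S: cost 16 ≤ 16, profit 3·7 + 2·8 = 37.
Best is 37.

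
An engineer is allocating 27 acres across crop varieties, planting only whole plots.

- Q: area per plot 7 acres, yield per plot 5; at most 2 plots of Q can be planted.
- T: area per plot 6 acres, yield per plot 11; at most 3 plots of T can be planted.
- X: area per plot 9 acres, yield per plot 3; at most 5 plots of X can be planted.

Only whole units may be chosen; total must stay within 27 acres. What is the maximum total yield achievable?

3×T and 1×X: area 27 ≤ 27, yield 3·11 + 1·3 = 36.
1×Q and 3×T: area 25 ≤ 27, yield 1·5 + 3·11 = 38.
Best is 38.

38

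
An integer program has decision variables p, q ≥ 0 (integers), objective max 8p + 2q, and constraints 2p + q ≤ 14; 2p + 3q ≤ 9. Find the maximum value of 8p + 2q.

32

(p,q)=(4,0): 2·4+1·0=8≤14, 2·4+3·0=8≤9, objective 32.
(p,q)=(3,1): 2·3+1·1=7≤14, 2·3+3·1=9≤9, objective 26.
(p,q)=(3,0): 2·3+1·0=6≤14, 2·3+3·0=6≤9, objective 24.
The best lattice point is (4,0), giving 32.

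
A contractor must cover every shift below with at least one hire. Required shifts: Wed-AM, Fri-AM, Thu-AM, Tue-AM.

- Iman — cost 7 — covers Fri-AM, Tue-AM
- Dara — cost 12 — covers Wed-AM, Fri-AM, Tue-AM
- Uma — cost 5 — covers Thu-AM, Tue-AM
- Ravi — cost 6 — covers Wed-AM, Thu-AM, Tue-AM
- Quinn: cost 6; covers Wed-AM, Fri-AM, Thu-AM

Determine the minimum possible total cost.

11

This is an integer covering problem.
The greedy cost-per-new-shift heuristic would pick Ravi and Quinn for 12, but a cheaper cover exists.
Choose Uma and Quinn: together they cover Wed-AM, Fri-AM, Thu-AM, Tue-AM — every shift.
Total cost: 5 + 6 = 11.
No cover costs less than 11.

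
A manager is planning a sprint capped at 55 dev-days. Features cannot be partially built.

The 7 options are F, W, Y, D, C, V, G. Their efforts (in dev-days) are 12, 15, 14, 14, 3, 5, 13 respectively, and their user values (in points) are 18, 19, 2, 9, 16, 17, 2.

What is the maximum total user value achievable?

Treat it as a binary knapsack problem.
Take F, W, D, C, and V: effort 12 + 15 + 14 + 3 + 5 = 49 ≤ 55, user value 18 + 19 + 9 + 16 + 17 = 79.
No other feasible combination does better.

79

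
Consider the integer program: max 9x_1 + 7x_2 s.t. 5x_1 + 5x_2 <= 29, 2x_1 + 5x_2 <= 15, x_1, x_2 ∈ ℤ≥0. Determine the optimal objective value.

(x_1,x_2)=(5,0): 5·5+5·0=25≤29, 2·5+5·0=10≤15, objective 45.
(x_1,x_2)=(4,1): 5·4+5·1=25≤29, 2·4+5·1=13≤15, objective 43.
Maximum is 45 at (x_1,x_2)=(5,0).

45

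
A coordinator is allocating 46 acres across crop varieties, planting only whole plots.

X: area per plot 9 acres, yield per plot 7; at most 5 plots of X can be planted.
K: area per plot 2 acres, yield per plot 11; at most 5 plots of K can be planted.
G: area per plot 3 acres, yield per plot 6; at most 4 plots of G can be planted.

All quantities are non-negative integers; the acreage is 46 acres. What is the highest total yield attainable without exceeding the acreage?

2×X, 5×K, and 4×G: area 40 ≤ 46, yield 2·7 + 5·11 + 4·6 = 93.
3×X, 5×K, and 3×G: area 46 ≤ 46, yield 3·7 + 5·11 + 3·6 = 94.
Best is 94.

94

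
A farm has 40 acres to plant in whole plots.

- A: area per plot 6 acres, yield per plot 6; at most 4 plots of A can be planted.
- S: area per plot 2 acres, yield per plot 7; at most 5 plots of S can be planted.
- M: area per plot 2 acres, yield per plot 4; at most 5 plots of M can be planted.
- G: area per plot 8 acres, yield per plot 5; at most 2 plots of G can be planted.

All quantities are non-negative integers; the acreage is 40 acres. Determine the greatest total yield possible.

73

This is a bounded integer knapsack.
3×A, 5×S, and 5×M: area 38 ≤ 40, yield 3·6 + 5·7 + 5·4 = 73.
2×A, 5×S, 5×M, and 1×G: area 40 ≤ 40, yield 2·6 + 5·7 + 5·4 + 1·5 = 72.
Best is 73.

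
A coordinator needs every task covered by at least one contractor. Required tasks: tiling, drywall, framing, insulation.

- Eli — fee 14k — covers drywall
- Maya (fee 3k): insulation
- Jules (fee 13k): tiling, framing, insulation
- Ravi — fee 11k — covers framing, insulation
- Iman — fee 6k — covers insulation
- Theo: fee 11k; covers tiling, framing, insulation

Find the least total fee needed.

25

The greedy cost-per-new-task heuristic would pick Maya, Theo, and Eli for 28, but a cheaper cover exists.
Choose Eli and Theo: together they cover tiling, drywall, framing, insulation — every task.
Total fee: 14 + 11 = 25.
No cover costs less than 25.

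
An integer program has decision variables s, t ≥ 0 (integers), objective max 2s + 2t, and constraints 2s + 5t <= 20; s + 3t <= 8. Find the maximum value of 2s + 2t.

(s,t)=(8,0): 2·8+5·0=16≤20, 1·8+3·0=8≤8, objective 16.
(s,t)=(7,0): 2·7+5·0=14≤20, 1·7+3·0=7≤8, objective 14.
The best lattice point is (8,0), giving 16.

16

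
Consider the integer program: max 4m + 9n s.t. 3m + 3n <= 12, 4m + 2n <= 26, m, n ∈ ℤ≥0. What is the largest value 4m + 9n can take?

(m,n)=(0,4): 3·0+3·4=12≤12, 4·0+2·4=8≤26, objective 36.
(m,n)=(1,3): 3·1+3·3=12≤12, 4·1+2·3=10≤26, objective 31.
(m,n)=(0,3): 3·0+3·3=9≤12, 4·0+2·3=6≤26, objective 27.
Maximum is 36 at (m,n)=(0,4).

36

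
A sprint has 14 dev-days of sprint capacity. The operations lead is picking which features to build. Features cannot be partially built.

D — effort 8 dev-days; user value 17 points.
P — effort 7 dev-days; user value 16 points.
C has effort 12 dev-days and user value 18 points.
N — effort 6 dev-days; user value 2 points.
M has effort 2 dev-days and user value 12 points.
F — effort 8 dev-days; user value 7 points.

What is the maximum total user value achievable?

30

This is an integer program with binary decision variables.
Allowing fractional choices, the relaxed optimum would be about 38.6, but features are indivisible.
D + M: effort 8 + 2 = 10 ≤ 14, user value 17 + 12 = 29.
P + M: effort 7 + 2 = 9 ≤ 14, user value 16 + 12 = 28.
C + M: effort 12 + 2 = 14 ≤ 14, user value 18 + 12 = 30.
Best is C and M with total user value 30.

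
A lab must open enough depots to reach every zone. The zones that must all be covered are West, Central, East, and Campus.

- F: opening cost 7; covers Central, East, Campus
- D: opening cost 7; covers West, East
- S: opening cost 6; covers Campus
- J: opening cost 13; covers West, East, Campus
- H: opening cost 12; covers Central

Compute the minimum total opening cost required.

14

This is an integer covering problem.
Choose F and D: together they cover West, Central, East, Campus — every zone.
Total opening cost: 7 + 7 = 14.
No cover costs less than 14.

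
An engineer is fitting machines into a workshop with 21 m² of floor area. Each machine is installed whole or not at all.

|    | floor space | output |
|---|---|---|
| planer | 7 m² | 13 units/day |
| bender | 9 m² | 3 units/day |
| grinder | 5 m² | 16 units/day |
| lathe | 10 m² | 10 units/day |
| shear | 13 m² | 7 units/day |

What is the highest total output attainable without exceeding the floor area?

Allowing fractional choices, the relaxed optimum would be about 38.0, but machines are indivisible.
planer + grinder: floor space 7 + 5 = 12 ≤ 21, output 13 + 16 = 29.
planer + bender + grinder: floor space 7 + 9 + 5 = 21 ≤ 21, output 13 + 3 + 16 = 32.
Best is planer, bender, and grinder with total output 32.

32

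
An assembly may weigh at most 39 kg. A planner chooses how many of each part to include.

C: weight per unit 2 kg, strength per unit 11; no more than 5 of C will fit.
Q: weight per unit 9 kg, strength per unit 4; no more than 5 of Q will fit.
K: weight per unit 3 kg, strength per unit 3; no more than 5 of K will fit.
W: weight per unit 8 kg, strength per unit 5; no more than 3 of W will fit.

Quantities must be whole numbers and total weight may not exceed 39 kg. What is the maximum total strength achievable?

This is a bounded integer knapsack.
Take 5×C, 4×K, and 2×W: weight 38 ≤ 39, strength 5·11 + 4·3 + 2·5 = 77.
C has the best ratio (11/2) and is taken to its limit of 5; remaining capacity is filled optimally with the others.

77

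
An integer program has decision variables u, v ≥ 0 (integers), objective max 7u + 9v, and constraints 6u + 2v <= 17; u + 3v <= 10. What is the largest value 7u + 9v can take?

Relaxing integrality, the LP optimum is 37.75 at (u,v) = (1.94, 2.69), which is not an integer point.
(u,v)=(1,3): 6·1+2·3=12≤17, 1·1+3·3=10≤10, objective 34.
(u,v)=(2,2): 6·2+2·2=16≤17, 1·2+3·2=8≤10, objective 32.
The best lattice point is (1,3), giving 34.

34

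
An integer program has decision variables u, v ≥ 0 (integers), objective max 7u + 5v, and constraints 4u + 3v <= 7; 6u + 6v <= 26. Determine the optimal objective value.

12

Relaxing integrality, the LP optimum is 12.25 at (u,v) = (1.75, 0), which is not an integer point.
(u,v)=(1,1): 4·1+3·1=7≤7, 6·1+6·1=12≤26, objective 12.
(u,v)=(0,2): 4·0+3·2=6≤7, 6·0+6·2=12≤26, objective 10.
No feasible integer point exceeds 12.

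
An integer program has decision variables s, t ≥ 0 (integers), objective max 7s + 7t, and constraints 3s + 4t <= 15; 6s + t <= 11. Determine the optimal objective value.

Relaxing integrality, the LP optimum is 28.67 at (s,t) = (1.38, 2.71), which is not an integer point.
(s,t)=(1,3): 3·1+4·3=15≤15, 6·1+1·3=9≤11, objective 28.
(s,t)=(1,2): 3·1+4·2=11≤15, 6·1+1·2=8≤11, objective 21.
(s,t)=(0,3): 3·0+4·3=12≤15, 6·0+1·3=3≤11, objective 21.
Maximum is 28 at (s,t)=(1,3).

28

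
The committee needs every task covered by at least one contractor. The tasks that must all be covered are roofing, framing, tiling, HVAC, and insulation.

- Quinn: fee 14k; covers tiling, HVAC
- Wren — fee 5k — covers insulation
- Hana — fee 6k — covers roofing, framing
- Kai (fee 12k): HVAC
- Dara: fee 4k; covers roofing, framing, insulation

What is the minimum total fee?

18

This is an integer covering problem.
Choose Quinn and Dara: together they cover roofing, framing, tiling, HVAC, insulation — every task.
Total fee: 14 + 4 = 18.
No cover costs less than 18.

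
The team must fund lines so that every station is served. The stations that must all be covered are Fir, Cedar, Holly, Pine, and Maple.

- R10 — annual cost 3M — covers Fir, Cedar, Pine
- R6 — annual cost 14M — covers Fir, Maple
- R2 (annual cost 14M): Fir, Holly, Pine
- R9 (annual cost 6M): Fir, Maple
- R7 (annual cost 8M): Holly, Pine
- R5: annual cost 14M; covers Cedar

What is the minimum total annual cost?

This is an integer covering problem.
Choose R10, R9, and R7: together they cover Fir, Cedar, Holly, Pine, Maple — every station.
Total annual cost: 3 + 6 + 8 = 17.

17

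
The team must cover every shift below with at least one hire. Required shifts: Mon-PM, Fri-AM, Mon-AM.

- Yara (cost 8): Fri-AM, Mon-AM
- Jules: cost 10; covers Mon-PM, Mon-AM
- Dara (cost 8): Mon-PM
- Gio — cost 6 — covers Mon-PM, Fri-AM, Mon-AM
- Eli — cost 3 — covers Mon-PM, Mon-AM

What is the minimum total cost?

6

The greedy cost-per-new-shift heuristic would pick Eli and Gio for 9, but a cheaper cover exists.
Gio alone covers Mon-PM, Fri-AM, Mon-AM — every shift.
Total cost: 6.
No cover costs less than 6.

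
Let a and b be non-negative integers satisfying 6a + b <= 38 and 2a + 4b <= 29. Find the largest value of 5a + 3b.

(a,b)=(5,4): 6·5+1·4=34≤38, 2·5+4·4=26≤29, objective 37.
(a,b)=(4,5): 6·4+1·5=29≤38, 2·4+4·5=28≤29, objective 35.
Maximum is 37 at (a,b)=(5,4).

37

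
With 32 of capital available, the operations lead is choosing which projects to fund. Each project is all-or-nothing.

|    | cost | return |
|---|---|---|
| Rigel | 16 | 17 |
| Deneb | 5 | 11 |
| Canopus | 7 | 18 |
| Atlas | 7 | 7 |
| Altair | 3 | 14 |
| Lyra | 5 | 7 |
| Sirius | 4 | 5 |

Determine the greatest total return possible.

Deneb + Canopus + Atlas + Altair + Lyra + Sirius: cost 5 + 7 + 7 + 3 + 5 + 4 = 31 ≤ 32, return 11 + 18 + 7 + 14 + 7 + 5 = 62.
Rigel + Deneb + Canopus + Altair: cost 16 + 5 + 7 + 3 = 31 ≤ 32, return 17 + 11 + 18 + 14 = 60.
Best is Deneb, Canopus, Atlas, Altair, Lyra, and Sirius with total return 62.

62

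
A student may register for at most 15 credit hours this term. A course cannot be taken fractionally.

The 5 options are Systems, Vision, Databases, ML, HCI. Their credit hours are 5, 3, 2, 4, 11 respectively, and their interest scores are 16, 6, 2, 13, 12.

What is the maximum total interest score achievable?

Allowing fractional choices, the relaxed optimum would be about 38.3, but courses are indivisible.
Systems + Vision + ML: credit hours 5 + 3 + 4 = 12 ≤ 15, interest score 16 + 6 + 13 = 35.
Systems + Vision + Databases + ML: credit hours 5 + 3 + 2 + 4 = 14 ≤ 15, interest score 16 + 6 + 2 + 13 = 37.
Best is Systems, Vision, Databases, and ML with total interest score 37.

37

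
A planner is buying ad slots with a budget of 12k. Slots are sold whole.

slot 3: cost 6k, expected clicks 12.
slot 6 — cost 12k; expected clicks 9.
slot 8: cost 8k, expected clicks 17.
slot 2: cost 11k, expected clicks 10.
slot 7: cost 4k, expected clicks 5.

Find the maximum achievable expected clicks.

Take slot 8 and slot 7: cost 8 + 4 = 12 ≤ 12, expected clicks 17 + 5 = 22.
No other feasible combination does better.

22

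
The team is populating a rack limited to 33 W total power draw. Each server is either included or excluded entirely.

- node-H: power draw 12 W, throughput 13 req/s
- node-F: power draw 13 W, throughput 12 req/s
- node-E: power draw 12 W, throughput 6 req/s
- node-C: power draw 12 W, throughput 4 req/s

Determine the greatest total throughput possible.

Allowing fractional choices, the relaxed optimum would be about 29.0, but servers are indivisible.
node-H + node-E: power draw 12 + 12 = 24 ≤ 33, throughput 13 + 6 = 19.
node-H + node-F: power draw 12 + 13 = 25 ≤ 33, throughput 13 + 12 = 25.
node-F + node-E: power draw 13 + 12 = 25 ≤ 33, throughput 12 + 6 = 18.
Best is node-H and node-F with total throughput 25.

25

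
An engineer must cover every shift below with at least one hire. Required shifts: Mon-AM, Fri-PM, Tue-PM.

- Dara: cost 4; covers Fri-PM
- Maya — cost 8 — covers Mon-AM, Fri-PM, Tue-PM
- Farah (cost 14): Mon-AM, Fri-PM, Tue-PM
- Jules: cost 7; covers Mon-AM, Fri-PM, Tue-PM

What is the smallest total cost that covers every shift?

This is a weighted set-cover instance.
Jules alone covers Mon-AM, Fri-PM, Tue-PM — every shift.
Total cost: 7.
No cover costs less than 7.

7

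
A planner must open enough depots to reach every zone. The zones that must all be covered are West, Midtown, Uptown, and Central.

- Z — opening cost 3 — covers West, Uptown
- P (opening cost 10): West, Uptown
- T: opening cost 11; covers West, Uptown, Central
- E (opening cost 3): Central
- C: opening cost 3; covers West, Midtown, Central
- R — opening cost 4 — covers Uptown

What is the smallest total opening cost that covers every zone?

Choose Z and C: together they cover West, Midtown, Uptown, Central — every zone.
Total opening cost: 3 + 3 = 6.
No cover costs less than 6.

6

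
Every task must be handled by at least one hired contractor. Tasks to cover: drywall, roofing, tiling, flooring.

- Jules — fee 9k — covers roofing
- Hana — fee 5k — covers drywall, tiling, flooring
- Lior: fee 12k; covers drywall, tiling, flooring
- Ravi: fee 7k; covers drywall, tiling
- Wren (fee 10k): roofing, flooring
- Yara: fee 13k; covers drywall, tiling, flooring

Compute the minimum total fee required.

14

This is an integer covering problem.
Choose Jules and Hana: together they cover drywall, roofing, tiling, flooring — every task.
Total fee: 9 + 5 = 14.
No cover costs less than 14.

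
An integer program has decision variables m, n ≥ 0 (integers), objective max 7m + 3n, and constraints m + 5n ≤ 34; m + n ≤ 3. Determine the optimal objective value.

(m,n)=(3,0): 1·3+5·0=3≤34, 1·3+1·0=3≤3, objective 21.
(m,n)=(2,1): 1·2+5·1=7≤34, 1·2+1·1=3≤3, objective 17.
Maximum is 21 at (m,n)=(3,0).

21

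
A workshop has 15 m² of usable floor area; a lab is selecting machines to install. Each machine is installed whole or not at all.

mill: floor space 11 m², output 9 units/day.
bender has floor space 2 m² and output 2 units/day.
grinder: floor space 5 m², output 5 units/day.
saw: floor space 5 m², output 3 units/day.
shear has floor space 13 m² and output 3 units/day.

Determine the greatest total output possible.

11

Treat it as a binary knapsack problem.
bender + grinder + saw: floor space 2 + 5 + 5 = 12 ≤ 15, output 2 + 5 + 3 = 10.
mill + bender: floor space 11 + 2 = 13 ≤ 15, output 9 + 2 = 11.
Best is mill and bender with total output 11.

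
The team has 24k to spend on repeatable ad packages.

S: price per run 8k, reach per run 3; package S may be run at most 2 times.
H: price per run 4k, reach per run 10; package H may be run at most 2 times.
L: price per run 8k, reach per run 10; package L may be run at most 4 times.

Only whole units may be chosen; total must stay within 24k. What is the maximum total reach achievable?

H has the best ratio (10/4); taking only H gives at most 2×10 = 20 (stopped by the supply cap of 2).
Mixing does better — 2×H and 2×L: price 24 ≤ 24, reach 2·10 + 2·10 = 40.

40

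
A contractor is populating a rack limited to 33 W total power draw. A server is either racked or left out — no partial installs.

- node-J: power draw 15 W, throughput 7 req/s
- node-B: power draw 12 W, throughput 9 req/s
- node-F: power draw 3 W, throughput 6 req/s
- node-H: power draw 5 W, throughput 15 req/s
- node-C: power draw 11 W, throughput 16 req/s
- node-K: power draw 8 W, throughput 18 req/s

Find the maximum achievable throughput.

Take node-F, node-H, node-C, and node-K: power draw 3 + 5 + 11 + 8 = 27 ≤ 33, throughput 6 + 15 + 16 + 18 = 55.
No other feasible combination does better.

55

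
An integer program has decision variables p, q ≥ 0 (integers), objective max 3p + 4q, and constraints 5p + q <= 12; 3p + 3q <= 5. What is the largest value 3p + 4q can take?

Relaxing integrality, the LP optimum is 6.67 at (p,q) = (0, 1.67), which is not an integer point.
(p,q)=(0,1): 5·0+1·1=1≤12, 3·0+3·1=3≤5, objective 4.
(p,q)=(1,0): 5·1+1·0=5≤12, 3·1+3·0=3≤5, objective 3.
No feasible integer point exceeds 4.

4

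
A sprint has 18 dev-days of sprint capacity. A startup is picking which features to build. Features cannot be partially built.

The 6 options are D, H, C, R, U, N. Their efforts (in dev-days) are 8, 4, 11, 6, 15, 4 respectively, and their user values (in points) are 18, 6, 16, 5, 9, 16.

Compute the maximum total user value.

40

Treat it as a binary knapsack problem.
Allowing fractional choices, the relaxed optimum would be about 42.9, but features are indivisible.
D + R + N: effort 8 + 6 + 4 = 18 ≤ 18, user value 18 + 5 + 16 = 39.
D + N: effort 8 + 4 = 12 ≤ 18, user value 18 + 16 = 34.
D + H + N: effort 8 + 4 + 4 = 16 ≤ 18, user value 18 + 6 + 16 = 40.
Best is D, H, and N with total user value 40.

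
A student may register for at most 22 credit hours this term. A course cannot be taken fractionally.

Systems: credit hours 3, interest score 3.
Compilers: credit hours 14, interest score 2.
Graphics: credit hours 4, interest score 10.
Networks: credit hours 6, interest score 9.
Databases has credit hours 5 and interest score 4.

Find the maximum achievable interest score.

26

This is a 0-1 knapsack instance.
Allowing fractional choices, the relaxed optimum would be about 26.6, but courses are indivisible.
Graphics + Networks + Databases: credit hours 4 + 6 + 5 = 15 ≤ 22, interest score 10 + 9 + 4 = 23.
Systems + Graphics + Networks: credit hours 3 + 4 + 6 = 13 ≤ 22, interest score 3 + 10 + 9 = 22.
Systems + Graphics + Networks + Databases: credit hours 3 + 4 + 6 + 5 = 18 ≤ 22, interest score 3 + 10 + 9 + 4 = 26.
Best is Systems, Graphics, Networks, and Databases with total interest score 26.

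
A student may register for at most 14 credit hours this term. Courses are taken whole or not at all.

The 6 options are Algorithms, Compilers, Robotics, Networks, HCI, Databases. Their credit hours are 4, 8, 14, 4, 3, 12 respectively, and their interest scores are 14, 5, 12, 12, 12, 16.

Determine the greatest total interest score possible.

38

This is a 0-1 knapsack instance.
Allowing fractional choices, the relaxed optimum would be about 42.0, but courses are indivisible.
Algorithms + Networks + HCI: credit hours 4 + 4 + 3 = 11 ≤ 14, interest score 14 + 12 + 12 = 38.
Algorithms + HCI: credit hours 4 + 3 = 7 ≤ 14, interest score 14 + 12 = 26.
Algorithms + Networks: credit hours 4 + 4 = 8 ≤ 14, interest score 14 + 12 = 26.
Best is Algorithms, Networks, and HCI with total interest score 38.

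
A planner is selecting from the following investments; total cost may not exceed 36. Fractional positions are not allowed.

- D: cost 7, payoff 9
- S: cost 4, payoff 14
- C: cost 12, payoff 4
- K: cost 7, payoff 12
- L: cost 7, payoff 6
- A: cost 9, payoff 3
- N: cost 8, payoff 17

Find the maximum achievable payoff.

58

Allowing fractional choices, the relaxed optimum would be about 59.0, but investments are indivisible.
D + S + K + L + N: cost 7 + 4 + 7 + 7 + 8 = 33 ≤ 36, payoff 9 + 14 + 12 + 6 + 17 = 58.
D + S + K + A + N: cost 7 + 4 + 7 + 9 + 8 = 35 ≤ 36, payoff 9 + 14 + 12 + 3 + 17 = 55.
D + S + K + N: cost 7 + 4 + 7 + 8 = 26 ≤ 36, payoff 9 + 14 + 12 + 17 = 52.
Best is D, S, K, L, and N with total payoff 58.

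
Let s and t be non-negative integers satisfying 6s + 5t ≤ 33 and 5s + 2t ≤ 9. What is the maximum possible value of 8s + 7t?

28

Relaxing integrality, the LP optimum is 31.50 at (s,t) = (0, 4.5), which is not an integer point.
(s,t)=(0,4): 6·0+5·4=20≤33, 5·0+2·4=8≤9, objective 28.
(s,t)=(0,3): 6·0+5·3=15≤33, 5·0+2·3=6≤9, objective 21.
No feasible integer point exceeds 28.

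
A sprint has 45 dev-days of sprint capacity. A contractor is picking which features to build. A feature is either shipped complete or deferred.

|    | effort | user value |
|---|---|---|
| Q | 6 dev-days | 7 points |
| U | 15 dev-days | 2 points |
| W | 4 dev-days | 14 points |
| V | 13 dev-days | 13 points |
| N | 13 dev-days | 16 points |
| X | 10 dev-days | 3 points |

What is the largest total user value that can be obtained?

Allowing fractional choices, the relaxed optimum would be about 52.7, but features are indivisible.
U + W + V + N: effort 15 + 4 + 13 + 13 = 45 ≤ 45, user value 2 + 14 + 13 + 16 = 45.
W + V + N + X: effort 4 + 13 + 13 + 10 = 40 ≤ 45, user value 14 + 13 + 16 + 3 = 46.
Q + W + V + N: effort 6 + 4 + 13 + 13 = 36 ≤ 45, user value 7 + 14 + 13 + 16 = 50.
Best is Q, W, V, and N with total user value 50.

50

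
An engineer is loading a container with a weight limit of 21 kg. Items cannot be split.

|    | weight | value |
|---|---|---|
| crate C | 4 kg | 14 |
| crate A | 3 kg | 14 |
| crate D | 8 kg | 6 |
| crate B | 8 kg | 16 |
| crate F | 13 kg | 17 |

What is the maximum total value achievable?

45

Allowing fractional choices, the relaxed optimum would be about 51.8, but items are indivisible.
crate A + crate D + crate B: weight 3 + 8 + 8 = 19 ≤ 21, value 14 + 6 + 16 = 36.
crate C + crate A + crate F: weight 4 + 3 + 13 = 20 ≤ 21, value 14 + 14 + 17 = 45.
crate C + crate A + crate B: weight 4 + 3 + 8 = 15 ≤ 21, value 14 + 14 + 16 = 44.
Best is crate C, crate A, and crate F with total value 45.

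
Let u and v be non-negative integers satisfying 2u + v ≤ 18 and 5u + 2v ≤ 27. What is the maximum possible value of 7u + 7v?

91

(u,v)=(0,13): 2·0+1·13=13≤18, 5·0+2·13=26≤27, objective 91.
(u,v)=(0,12): 2·0+1·12=12≤18, 5·0+2·12=24≤27, objective 84.
No feasible integer point exceeds 91.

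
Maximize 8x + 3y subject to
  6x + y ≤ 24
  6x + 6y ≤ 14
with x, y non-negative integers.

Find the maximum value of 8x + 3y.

16

(x,y)=(2,0) is feasible, giving 16.
(x,y)=(1,1) is feasible, giving 11.
Maximum is 16 at (x,y)=(2,0).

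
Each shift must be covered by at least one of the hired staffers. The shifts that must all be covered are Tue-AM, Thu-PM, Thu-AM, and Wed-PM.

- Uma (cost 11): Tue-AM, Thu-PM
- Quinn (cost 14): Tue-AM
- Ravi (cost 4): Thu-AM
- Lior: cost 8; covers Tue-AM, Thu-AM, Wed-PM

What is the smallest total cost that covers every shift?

19

Choose Uma and Lior: together they cover Tue-AM, Thu-PM, Thu-AM, Wed-PM — every shift.
Total cost: 11 + 8 = 19.
No cover costs less than 19.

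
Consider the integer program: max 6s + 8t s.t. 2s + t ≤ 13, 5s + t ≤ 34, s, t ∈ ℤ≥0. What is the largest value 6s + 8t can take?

(s,t)=(0,13): 2·0+1·13=13≤13, 5·0+1·13=13≤34, objective 104.
(s,t)=(0,12): 2·0+1·12=12≤13, 5·0+1·12=12≤34, objective 96.
The best lattice point is (0,13), giving 104.

104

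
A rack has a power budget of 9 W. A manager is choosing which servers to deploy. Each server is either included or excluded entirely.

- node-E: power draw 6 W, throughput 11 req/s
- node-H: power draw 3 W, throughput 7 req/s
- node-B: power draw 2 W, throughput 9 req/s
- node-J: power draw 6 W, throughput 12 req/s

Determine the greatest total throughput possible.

Take node-B and node-J: power draw 2 + 6 = 8 ≤ 9, throughput 9 + 12 = 21.
No other feasible combination does better.

21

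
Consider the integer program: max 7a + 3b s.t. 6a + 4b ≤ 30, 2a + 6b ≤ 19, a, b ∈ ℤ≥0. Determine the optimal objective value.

(a,b)=(5,0) is feasible, giving 35.
(a,b)=(4,1) is feasible, giving 31.
(a,b)=(4,0) is feasible, giving 28.
No feasible integer point exceeds 35.

35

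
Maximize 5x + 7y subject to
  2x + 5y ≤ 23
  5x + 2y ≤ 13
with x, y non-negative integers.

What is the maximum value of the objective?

Relaxing integrality, the LP optimum is 34.19 at (x,y) = (0.905, 4.24), which is not an integer point.
(x,y)=(1,4): 2·1+5·4=22≤23, 5·1+2·4=13≤13, objective 33.
(x,y)=(0,4): 2·0+5·4=20≤23, 5·0+2·4=8≤13, objective 28.
(x,y)=(1,3): 2·1+5·3=17≤23, 5·1+2·3=11≤13, objective 26.
The best lattice point is (1,4), giving 33.

33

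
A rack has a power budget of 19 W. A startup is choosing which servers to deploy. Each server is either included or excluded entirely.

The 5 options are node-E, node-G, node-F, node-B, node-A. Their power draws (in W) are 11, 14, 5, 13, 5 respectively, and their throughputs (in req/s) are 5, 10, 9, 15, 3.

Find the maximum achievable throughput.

24

Take node-F and node-B: power draw 5 + 13 = 18 ≤ 19, throughput 9 + 15 = 24.
No other feasible combination does better.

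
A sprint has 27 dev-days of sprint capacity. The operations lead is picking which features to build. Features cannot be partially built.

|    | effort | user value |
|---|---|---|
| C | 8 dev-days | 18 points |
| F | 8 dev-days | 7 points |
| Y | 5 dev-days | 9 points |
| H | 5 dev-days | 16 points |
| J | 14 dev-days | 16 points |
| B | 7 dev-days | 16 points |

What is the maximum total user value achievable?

Take C, Y, H, and B: effort 8 + 5 + 5 + 7 = 25 ≤ 27, user value 18 + 9 + 16 + 16 = 59.
No other feasible combination does better.

59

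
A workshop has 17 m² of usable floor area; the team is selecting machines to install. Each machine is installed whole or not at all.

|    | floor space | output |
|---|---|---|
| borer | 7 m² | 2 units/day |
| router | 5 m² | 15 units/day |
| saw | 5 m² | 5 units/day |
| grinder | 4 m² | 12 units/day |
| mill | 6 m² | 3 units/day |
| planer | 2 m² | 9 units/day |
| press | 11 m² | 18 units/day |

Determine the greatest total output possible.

Treat it as a binary knapsack problem.
Allowing fractional choices, the relaxed optimum would be about 45.8, but machines are indivisible.
router + saw + grinder + planer: floor space 5 + 5 + 4 + 2 = 16 ≤ 17, output 15 + 5 + 12 + 9 = 41.
router + grinder + mill + planer: floor space 5 + 4 + 6 + 2 = 17 ≤ 17, output 15 + 12 + 3 + 9 = 39.
Best is router, saw, grinder, and planer with total output 41.

41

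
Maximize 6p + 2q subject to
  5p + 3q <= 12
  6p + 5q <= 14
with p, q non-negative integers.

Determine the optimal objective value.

The continuous relaxation peaks at (2.33, 0) with value 14.00; rounding to a feasible lattice point costs some objective.
(p,q)=(2,0) is feasible, giving 12.
(p,q)=(1,1) is feasible, giving 8.
(p,q)=(1,0) is feasible, giving 6.
The best lattice point is (2,0), giving 12.

12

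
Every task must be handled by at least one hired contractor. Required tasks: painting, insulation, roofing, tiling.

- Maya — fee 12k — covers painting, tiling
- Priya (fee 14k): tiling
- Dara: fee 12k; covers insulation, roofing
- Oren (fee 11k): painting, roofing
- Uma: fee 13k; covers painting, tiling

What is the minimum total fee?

24

The greedy cost-per-new-task heuristic would pick Oren, Maya, and Dara for 35, but a cheaper cover exists.
Choose Maya and Dara: together they cover painting, insulation, roofing, tiling — every task.
Total fee: 12 + 12 = 24.
No cover costs less than 24.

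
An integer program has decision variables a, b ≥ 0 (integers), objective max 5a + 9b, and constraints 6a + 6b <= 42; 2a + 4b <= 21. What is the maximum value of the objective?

47

(a,b)=(4,3): 6·4+6·3=42≤42, 2·4+4·3=20≤21, objective 47.
(a,b)=(2,4): 6·2+6·4=36≤42, 2·2+4·4=20≤21, objective 46.
No feasible integer point exceeds 47.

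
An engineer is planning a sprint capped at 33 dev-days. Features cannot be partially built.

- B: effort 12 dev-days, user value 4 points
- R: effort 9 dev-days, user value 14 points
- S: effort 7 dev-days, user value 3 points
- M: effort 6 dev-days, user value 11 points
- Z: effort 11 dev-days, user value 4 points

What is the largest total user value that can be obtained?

32

This is an integer program with binary decision variables.
R + M + Z: effort 9 + 6 + 11 = 26 ≤ 33, user value 14 + 11 + 4 = 29.
R + S + M + Z: effort 9 + 7 + 6 + 11 = 33 ≤ 33, user value 14 + 3 + 11 + 4 = 32.
Best is R, S, M, and Z with total user value 32.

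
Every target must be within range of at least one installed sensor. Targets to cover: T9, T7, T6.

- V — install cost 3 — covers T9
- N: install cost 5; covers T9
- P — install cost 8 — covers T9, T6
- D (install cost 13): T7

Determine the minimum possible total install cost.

This is an integer covering problem.
The greedy cost-per-new-target heuristic would pick V, P, and D for 24, but a cheaper cover exists.
Choose P and D: together they cover T9, T7, T6 — every target.
Total install cost: 8 + 13 = 21.
No cover costs less than 21.

21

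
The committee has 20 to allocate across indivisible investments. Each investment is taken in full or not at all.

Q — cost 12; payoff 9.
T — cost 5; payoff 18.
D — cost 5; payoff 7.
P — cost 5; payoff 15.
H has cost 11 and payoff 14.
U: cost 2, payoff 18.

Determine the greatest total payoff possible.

58

Take T, D, P, and U: cost 5 + 5 + 5 + 2 = 17 ≤ 20, payoff 18 + 7 + 15 + 18 = 58.
No other feasible combination does better.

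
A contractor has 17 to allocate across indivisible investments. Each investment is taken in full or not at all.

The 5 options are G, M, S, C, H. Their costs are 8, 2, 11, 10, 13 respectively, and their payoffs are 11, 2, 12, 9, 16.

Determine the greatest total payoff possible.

Treat it as a binary knapsack problem.
M + H: cost 2 + 13 = 15 ≤ 17, payoff 2 + 16 = 18.
H: cost 13 ≤ 17, payoff 16.
Best is M and H with total payoff 18.

18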